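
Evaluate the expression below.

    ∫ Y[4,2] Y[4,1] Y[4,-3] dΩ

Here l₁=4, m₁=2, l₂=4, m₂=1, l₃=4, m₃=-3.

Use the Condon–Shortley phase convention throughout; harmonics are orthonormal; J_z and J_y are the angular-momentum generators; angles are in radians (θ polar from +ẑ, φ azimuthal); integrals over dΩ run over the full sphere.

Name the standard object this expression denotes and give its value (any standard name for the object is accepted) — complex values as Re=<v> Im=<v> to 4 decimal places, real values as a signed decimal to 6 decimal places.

This is a Gaunt coefficient — the integral of a triple product of spherical harmonics over the sphere.
Rules hold: Σm=0, L=12 even, 0≤4≤8.
N = 9·9·9 = 729
Δ = 4!·4!·4!/13! = 1/450450
Racah Σ t=0..4: t=0:+1/13824 t=1:−1/216 t=2:+1/64 t=3:−1/216 t=4:+1/13824 = 5/768
⇒ 3j(4 4 4; 0 0 0)² = 18/1001, sgn +1
Racah Σ t=1..2: t=1:−1/864 t=2:+1/576 = 1/1728
⇒ 3j(4 4 4; 2 1 -3)² = 5/1287, sgn -1
4πI² = N·(3j₀)²·(3jₘ)² = 7290/143143
I = -1·√(0.0509281/4π) = -0.06366105

Gaunt coefficient, -0.063661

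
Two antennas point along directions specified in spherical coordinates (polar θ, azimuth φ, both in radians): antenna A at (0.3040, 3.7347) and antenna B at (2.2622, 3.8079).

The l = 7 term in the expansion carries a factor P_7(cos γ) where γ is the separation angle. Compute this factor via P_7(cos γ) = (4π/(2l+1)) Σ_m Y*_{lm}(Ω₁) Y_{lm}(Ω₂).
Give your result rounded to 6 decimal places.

0.067276

Addition theorem: P_7(cos γ) = (4π/15) Σ_m Y*_{lm}(Ω₁) Y_{lm}(Ω₂), m = −7…7:
  m=-7: Y*=+0.000057+0.000091i  Y=+0.003882-0.080412i  product +0.000008-0.000004i
  m=-6: Y*=-0.001174-0.000520i  Y=+0.163376-0.188337i  product -0.000290+0.000136i
  m=-5: Y*=+0.009407-0.001674i  Y=+0.418911-0.080541i  product +0.003806-0.001459i
  m=-4: Y*=-0.035688+0.034547i  Y=+0.334660+0.172684i  product -0.017909+0.005399i
  m=-3: Y*=+0.037740-0.178354i  Y=-0.004125-0.009038i  product -0.001768+0.000395i
  m=-2: Y*=+0.167506+0.413866i  Y=+0.084995-0.350076i  product +0.159122-0.023463i
  m=-1: Y*=-0.496900-0.334943i  Y=+0.120075-0.094411i  product -0.091288+0.006694i
  m=+0: Y*=+0.072064-0.000000i  Y=-0.319966+0.000000i  product -0.023058+0.000000i
  m=+1: Y*=+0.496900-0.334943i  Y=-0.120075-0.094411i  product -0.091288-0.006694i
  m=+2: Y*=+0.167506-0.413866i  Y=+0.084995+0.350076i  product +0.159122+0.023463i
  m=+3: Y*=-0.037740-0.178354i  Y=+0.004125-0.009038i  product -0.001768-0.000395i
  m=+4: Y*=-0.035688-0.034547i  Y=+0.334660-0.172684i  product -0.017909-0.005399i
  m=+5: Y*=-0.009407-0.001674i  Y=-0.418911-0.080541i  product +0.003806+0.001459i
  m=+6: Y*=-0.001174+0.000520i  Y=+0.163376+0.188337i  product -0.000290-0.000136i
  m=+7: Y*=-0.000057+0.000091i  Y=-0.003882-0.080412i  product +0.000008+0.000004i
Accumulated sum +0.080305-0.000000i; after 4π/(2l+1) scaling, +0.067276-0.000000i ⇒ P_7 = 0.067276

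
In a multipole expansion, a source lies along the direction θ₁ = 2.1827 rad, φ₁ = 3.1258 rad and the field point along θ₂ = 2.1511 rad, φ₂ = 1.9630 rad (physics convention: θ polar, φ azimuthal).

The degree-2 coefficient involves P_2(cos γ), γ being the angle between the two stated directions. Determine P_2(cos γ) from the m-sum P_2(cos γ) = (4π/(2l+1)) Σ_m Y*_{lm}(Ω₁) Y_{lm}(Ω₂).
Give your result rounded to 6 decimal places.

0.016074

Term-by-term m-sum for l=2 (normalisation 4π/5 = 2.513274):
  m=-2: Y*=+0.258688-0.008173i  Y=-0.191219+0.190840i  product -0.047906+0.050931i
  m=-1: Y*=+0.363207-0.005736i  Y=+0.135396+0.327334i  product +0.051055+0.118113i
  m=+0: Y*=-0.003186-0.000000i  Y=-0.030963+0.000000i  product +0.000099+0.000000i
  m=+1: Y*=-0.363207-0.005736i  Y=-0.135396+0.327334i  product +0.051055-0.118113i
  m=+2: Y*=+0.258688+0.008173i  Y=-0.191219-0.190840i  product -0.047906-0.050931i
Σ over m = +0.006396+0.000000i; ×(4π/5) → +0.016074+0.000000i. Real part: 0.016074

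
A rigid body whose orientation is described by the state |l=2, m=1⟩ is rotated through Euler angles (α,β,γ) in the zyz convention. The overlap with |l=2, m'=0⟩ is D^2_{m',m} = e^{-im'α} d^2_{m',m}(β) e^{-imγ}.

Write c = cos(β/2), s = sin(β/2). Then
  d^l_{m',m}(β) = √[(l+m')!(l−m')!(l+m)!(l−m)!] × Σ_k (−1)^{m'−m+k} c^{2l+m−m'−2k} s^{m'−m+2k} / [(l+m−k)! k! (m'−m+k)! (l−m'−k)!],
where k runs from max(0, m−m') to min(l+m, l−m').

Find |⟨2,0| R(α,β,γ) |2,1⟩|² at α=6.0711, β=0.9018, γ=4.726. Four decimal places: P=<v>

P=0.3550

D^2_{0,1}(6.0711,0.9018,4.7260) = e^{-i·0·6.0711}·d^2_{0,1}(0.9018)·e^{-i·1·4.7260}. Compute d first:
Half-angle: c=0.900055, s=0.435776. N=√(2·2·6·1)=4.898979
Admissible k: 1..2 (factorial args all ≥0)
  k=1: (−1)^0·4.8990/(2)·0.9001^3·0.4358^1 = +0.778299
  k=2: (−1)^1·4.8990/(2)·0.9001^1·0.4358^3 = -0.182446
d^2_{0,1}(0.9018) = +0.778299 -0.182446 = +0.595853
|D^2_{0,1}|² = |d^2_{0,1}(β)|² = (+0.595853)² = 0.355040 (the z-rotation phases have unit modulus)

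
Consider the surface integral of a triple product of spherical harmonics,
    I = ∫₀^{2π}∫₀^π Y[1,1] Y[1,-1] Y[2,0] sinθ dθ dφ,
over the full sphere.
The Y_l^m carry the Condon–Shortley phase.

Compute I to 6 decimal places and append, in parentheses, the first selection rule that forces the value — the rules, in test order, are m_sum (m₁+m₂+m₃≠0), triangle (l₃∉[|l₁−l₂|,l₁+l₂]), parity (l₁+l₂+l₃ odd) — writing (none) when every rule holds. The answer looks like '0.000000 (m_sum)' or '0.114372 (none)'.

m-sum 0 ✓  L=4 even ✓  0≤2≤2 ✓
Π(2lᵢ+1) = 3×3×5 = 45
triangle coeff Δ(1,1,2) = 1/30
Σ_t [0,0]: t=0:+1/1 = 1/1
(3j)²=2/15 [(1 1 2; 0 0 0)], sign=+1
Σ_t [0,0]: t=0:+1/4 = 1/4
(3j)²=1/30 [(1 1 2; 1 -1 0)], sign=+1
⇒ 4πI² = 1/5
I = (+1)√(1/5/(4π)) = 0.12615663
No selection rule forces the value: the integral is nonzero (none).

0.126157 (none)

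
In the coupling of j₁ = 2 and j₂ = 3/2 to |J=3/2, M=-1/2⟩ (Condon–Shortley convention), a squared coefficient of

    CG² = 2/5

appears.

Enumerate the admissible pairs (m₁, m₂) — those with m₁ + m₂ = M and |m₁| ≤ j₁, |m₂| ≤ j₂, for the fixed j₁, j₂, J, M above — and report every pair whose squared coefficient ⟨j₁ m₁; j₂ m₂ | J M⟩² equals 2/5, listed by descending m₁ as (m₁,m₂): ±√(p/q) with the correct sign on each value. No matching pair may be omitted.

(1,-3/2): +√(2/5); (-2,3/2): +√(2/5)

Admissible pairs with m₁+m₂ = M = -1/2: (-2,3/2), (-1,1/2), (0,-1/2), (1,-3/2)
  (m₁,m₂)=(1,-3/2): CG² = 2/5, CG = +√(2/5)   ← matches the target
  (m₁,m₂)=(0,-1/2): CG² = 1/5, CG = −√(1/5)
  (m₁,m₂)=(-1,1/2): CG² = 0/1, CG = 0
  (m₁,m₂)=(-2,3/2): CG² = 2/5, CG = +√(2/5)   ← matches the target
Pairs with CG² = 2/5: (1,-3/2): +√(2/5); (-2,3/2): +√(2/5)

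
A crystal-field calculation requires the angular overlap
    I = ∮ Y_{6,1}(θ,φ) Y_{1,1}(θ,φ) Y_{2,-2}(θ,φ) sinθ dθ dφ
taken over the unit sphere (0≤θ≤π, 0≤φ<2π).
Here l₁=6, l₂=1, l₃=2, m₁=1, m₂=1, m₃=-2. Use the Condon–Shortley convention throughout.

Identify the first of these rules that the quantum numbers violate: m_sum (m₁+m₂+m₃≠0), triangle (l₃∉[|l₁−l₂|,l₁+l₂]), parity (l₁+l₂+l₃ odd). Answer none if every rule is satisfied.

m₁+m₂+m₃ = 1 + 1 − 2 = 0  ✓
triangle: need |l₁−l₂| ≤ l₃ ≤ l₁+l₂ = [5,7]; l₃=2 is outside  ✗
parity: l₁+l₂+l₃ = 9 is odd

triangle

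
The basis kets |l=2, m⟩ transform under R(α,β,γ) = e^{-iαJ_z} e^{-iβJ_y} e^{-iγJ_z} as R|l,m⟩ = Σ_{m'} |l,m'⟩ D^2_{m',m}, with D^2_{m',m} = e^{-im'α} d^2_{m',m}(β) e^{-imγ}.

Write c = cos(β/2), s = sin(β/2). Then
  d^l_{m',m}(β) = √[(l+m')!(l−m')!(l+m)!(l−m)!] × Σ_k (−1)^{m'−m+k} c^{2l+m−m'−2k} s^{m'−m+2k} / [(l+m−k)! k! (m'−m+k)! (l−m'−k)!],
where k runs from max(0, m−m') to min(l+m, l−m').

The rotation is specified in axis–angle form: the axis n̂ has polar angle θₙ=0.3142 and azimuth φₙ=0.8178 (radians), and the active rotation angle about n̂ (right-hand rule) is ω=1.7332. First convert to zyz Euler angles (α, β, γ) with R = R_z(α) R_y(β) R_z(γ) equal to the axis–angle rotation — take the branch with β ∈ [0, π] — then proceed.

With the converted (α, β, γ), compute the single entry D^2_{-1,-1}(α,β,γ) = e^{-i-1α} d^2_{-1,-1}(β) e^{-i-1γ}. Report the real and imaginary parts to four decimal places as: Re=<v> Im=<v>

Axis–angle → zyz. n̂ = (sinθₙcosφₙ, sinθₙsinφₙ, cosθₙ) = (+0.211341, +0.225500, +0.951044), ω = 1.7332.
R = I cosω + sinω [n̂]ₓ + (1−cosω) n̂n̂ᵀ gives
  R = [-0.109804, -0.883166, +0.456027; +0.993893, -0.102618, +0.040577; +0.010960, +0.457697, +0.889041]
β = atan2(√(R₁₃²+R₂₃²), R₃₃) = 0.475551; α = atan2(R₂₃, R₁₃) mod 2π = 0.088746; γ = atan2(R₃₂, −R₃₁) mod 2π = 1.594739
First d^2_{-1,-1}(β=0.4756), then the phase factors e^{-i(-1)α} and e^{-i(-1)γ}:
c=cos(0.475551/2)=0.971864, s=sin(0.475551/2)=0.235541; N=√[1·6·1·6]=6.000000
k: max(0,(-1)−(-1))=0 … min(2+(-1),2−(-1))=1
  k=0: (−1)^0·6.0000/(6)·0.9719^4·0.2355^0 = +0.892119
  k=1: (−1)^1·6.0000/(2)·0.9719^2·0.2355^2 = -0.157205
d^2_{-1,-1}(0.4756) = +0.892119 -0.157205 = +0.734913
Phases: e^{-i·(-1)·0.0887}=+0.996065+0.088629i, e^{-i·(-1)·1.5947}=-0.023940+0.999713i ⇒ D=-0.082641+0.730252i

Re=-0.0826 Im=0.7303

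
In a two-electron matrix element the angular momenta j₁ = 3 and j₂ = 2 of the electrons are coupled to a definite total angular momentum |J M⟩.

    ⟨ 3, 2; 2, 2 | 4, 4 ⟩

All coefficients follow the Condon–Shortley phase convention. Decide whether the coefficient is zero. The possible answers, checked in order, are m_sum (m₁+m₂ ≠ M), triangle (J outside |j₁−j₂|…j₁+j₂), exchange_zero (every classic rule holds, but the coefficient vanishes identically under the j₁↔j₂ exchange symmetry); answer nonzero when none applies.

m-sum: m₁+m₂ = 2+2 = 4, M = 4  ✓
triangle: |j₁−j₂| = 1 ≤ J = 4 ≤ j₁+j₂ = 5  ✓
exchange: j₁≠j₂ or m₁≠m₂ — the exchange symmetry imposes no constraint here
value check: CG = −√(2/5) = -0.632456 ≠ 0

nonzero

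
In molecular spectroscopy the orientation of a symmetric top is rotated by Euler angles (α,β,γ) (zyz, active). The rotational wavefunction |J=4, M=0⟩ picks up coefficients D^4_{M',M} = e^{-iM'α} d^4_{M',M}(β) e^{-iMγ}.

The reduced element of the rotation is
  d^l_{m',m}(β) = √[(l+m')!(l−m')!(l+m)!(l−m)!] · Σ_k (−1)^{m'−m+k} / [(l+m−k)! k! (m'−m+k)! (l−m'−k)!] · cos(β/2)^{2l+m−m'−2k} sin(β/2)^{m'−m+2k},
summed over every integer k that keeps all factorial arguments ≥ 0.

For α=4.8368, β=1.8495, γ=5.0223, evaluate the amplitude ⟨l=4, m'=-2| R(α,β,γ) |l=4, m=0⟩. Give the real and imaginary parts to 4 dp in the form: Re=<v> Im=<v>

Split into d^4_{-2,0}(β=1.8495) × two z-phases.
Half-angle: c=0.602034, s=0.798470. N=√(2·720·24·24)=910.735966
The bounds max(0,m−m')=2 and min(l+m,l−m')=4 give 3 terms
  k=2: (−1)^0·910.7360/(96)·0.6020^6·0.7985^2 = +0.287982
  k=3: (−1)^1·910.7360/(36)·0.6020^4·0.7985^4 = -1.350858
  k=4: (−1)^2·910.7360/(96)·0.6020^2·0.7985^6 = +0.891079
d^4_{-2,0}(1.8495) = +0.287982 -1.350858 +0.891079 = -0.171797
D = (-0.969203-0.246262i)·(-0.171797)·(+1.000000+0.000000i) = +0.166506+0.042307i

Re=0.1665 Im=0.0423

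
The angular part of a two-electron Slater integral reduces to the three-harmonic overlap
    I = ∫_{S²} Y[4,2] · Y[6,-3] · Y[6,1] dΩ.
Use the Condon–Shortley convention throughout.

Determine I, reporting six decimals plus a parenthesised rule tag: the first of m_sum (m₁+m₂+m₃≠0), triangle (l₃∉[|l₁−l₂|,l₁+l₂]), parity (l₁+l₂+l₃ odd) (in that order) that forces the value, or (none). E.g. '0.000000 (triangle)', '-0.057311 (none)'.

Checks pass: Σm=0; 16 even; l₃=6∈[2,10].
(2·4+1)(2·6+1)(2·6+1) = 1521
Δ: 4! 4! 8! / 17! → 1/15315300
sum: t=0:+1/829440 t=1:−1/25920 t=2:+1/9216 t=3:−1/25920 t=4:+1/829440 = 7/207360
3j²(4 6 6; 0 0 0) = Δ·Π!·Σ² = 28/2431  (sign +1)
sum: t=0:+1/69120 t=1:−1/51840 t=2:+1/483840 = -1/362880
3j²(4 6 6; 2 -3 1) = Δ·Π!·Σ² = 16/17017  (sign +1)
combine: 4πI² = 1521·28/2431·16/17017 = 576/34969
take √, sign +1: I = 0.03620468
No selection rule forces the value: the integral is nonzero (none).

0.036205 (none)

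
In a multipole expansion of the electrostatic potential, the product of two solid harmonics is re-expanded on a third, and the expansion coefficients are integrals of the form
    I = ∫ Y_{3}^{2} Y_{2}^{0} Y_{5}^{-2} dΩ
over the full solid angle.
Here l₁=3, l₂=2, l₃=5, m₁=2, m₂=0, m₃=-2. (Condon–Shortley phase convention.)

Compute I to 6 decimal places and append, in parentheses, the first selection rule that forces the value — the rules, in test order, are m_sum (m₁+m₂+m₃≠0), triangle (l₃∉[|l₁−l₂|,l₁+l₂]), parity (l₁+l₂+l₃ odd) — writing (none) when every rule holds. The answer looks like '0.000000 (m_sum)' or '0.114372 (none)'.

0.190188 (none)

Rules hold: Σm=0, L=10 even, 1≤5≤5.
N = 7·5·11 = 385
Δ = 0!·6!·4!/11! = 1/2310
Racah Σ t=0..0: t=0:+1/144 = 1/144
⇒ 3j(3 2 5; 0 0 0)² = 10/231, sgn -1
Racah Σ t=0..0: t=0:+1/480 = 1/480
⇒ 3j(3 2 5; 2 0 -2)² = 3/110, sgn -1
4πI² = N·(3j₀)²·(3jₘ)² = 5/11
I = +1·√(0.454545/4π) = 0.19018827
No selection rule forces the value: the integral is nonzero (none).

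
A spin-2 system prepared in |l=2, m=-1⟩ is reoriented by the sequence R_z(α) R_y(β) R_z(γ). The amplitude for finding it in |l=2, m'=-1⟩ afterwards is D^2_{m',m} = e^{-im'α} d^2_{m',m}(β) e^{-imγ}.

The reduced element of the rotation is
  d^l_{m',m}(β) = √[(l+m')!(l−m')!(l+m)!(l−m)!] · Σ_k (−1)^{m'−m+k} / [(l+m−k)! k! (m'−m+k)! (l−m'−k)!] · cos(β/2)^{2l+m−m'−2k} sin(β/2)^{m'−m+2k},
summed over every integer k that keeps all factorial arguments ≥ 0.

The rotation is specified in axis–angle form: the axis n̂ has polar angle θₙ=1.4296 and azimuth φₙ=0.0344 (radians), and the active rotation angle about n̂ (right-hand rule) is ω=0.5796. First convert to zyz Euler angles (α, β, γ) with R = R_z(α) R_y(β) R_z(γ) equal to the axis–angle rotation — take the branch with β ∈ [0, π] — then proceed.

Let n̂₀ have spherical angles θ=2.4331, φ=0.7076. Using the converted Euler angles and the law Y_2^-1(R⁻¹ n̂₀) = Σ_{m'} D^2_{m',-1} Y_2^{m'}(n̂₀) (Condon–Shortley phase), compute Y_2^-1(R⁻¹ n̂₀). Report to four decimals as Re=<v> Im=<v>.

Axis–angle → zyz. n̂ = (sinθₙcosφₙ, sinθₙsinφₙ, cosθₙ) = (+0.989463, +0.034051, +0.140728), ω = 0.5796.
R = I cosω + sinω [n̂]ₓ + (1−cosω) n̂n̂ᵀ gives
  R = [+0.996576, -0.071572, +0.041391; +0.082578, +0.836871, -0.541135; +0.004092, +0.542701, +0.839916]
β = atan2(√(R₁₃²+R₂₃²), R₃₃) = 0.573668; α = atan2(R₂₃, R₁₃) mod 2π = 4.788729; γ = atan2(R₃₂, −R₃₁) mod 2π = 1.578336
Need the full column D^2_{m',-1} for m'=−2..2 at α=4.7887, β=0.5737, γ=1.5783.
cos(β/2)=0.959144, sin(β/2)=0.282917
d^2_{-2,-1}: single k=1 term ⇒ +0.499276;  D = +0.079652-0.492882i
d^2_{-1,-1}: k∈[0..1] ⇒ +0.846323 -0.220906 = +0.625417;  D = +0.623218+0.052398i
d^2_{0,-1}: k∈[0..1] ⇒ -0.611486 +0.053203 = -0.558283;  D = +0.004209-0.558267i
d^2_{1,-1}: k∈[0..1] ⇒ +0.220906 -0.006407 = +0.214499;  D = -0.213991+0.014746i
d^2_{2,-1}: single k=0 term ⇒ -0.043440;  D = +0.006283+0.042983i
Y_2^{m'}(θ=2.4331,φ=0.7076) and Σ D·Y over m':
  (+0.0797-0.4929i)·(+0.0253-0.1616i)  (+0.6232+0.0524i)·(-0.2901+0.2481i)  (+0.0042-0.5583i)·(+0.2302+0.0000i)  (-0.2140+0.0147i)·(+0.2901+0.2481i)  (+0.0063+0.0430i)·(+0.0253+0.1616i)
Y_2^-1(R⁻¹ n̂) = -0.342946-0.061141i

Re=-0.3429 Im=-0.0611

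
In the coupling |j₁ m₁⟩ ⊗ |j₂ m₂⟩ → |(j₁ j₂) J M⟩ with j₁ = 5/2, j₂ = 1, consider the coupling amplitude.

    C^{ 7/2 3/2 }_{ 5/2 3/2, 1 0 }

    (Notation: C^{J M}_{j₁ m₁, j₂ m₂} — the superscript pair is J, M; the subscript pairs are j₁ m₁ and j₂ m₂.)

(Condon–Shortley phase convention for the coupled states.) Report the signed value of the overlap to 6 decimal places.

√[8·0!5!2!/8! · 4!1!1!1!5!2!] = √(1920/7)
  +(−1)^0/∏(0,0,1,1,4,1)! = 1/24  (running 1/24)
⟨..|..⟩ = √(1920/7)·(1/24) = +0.690066

+√(10/21) ≈ +0.690066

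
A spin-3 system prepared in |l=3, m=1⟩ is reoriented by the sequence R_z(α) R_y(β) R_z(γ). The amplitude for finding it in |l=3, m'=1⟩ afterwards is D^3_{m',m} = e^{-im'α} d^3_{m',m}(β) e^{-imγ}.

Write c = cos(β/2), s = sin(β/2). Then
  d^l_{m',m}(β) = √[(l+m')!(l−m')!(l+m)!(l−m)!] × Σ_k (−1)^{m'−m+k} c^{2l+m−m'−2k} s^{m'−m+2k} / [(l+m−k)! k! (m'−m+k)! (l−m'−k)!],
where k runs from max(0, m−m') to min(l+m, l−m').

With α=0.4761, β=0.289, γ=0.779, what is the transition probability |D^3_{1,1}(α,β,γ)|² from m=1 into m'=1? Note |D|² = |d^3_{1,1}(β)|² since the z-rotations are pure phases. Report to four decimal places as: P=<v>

Split into d^3_{1,1}(β=0.2890) × two z-phases.
Half-angle: c=0.989578, s=0.143998. N=√(24·2·24·2)=48.000000
k∈{0,1,2} keeps every argument non-negative
  k=0: (−1)^0·48.0000/(48)·0.9896^6·0.1440^0 = +0.939075
  k=1: (−1)^1·48.0000/(6)·0.9896^4·0.1440^2 = -0.159075
  k=2: (−1)^2·48.0000/(8)·0.9896^2·0.1440^4 = +0.002526
d^3_{1,1}(0.2890) = +0.939075 -0.159075 +0.002526 = +0.782527
|D^3_{1,1}|² = |d^3_{1,1}(β)|² = (+0.782527)² = 0.612348 (the z-rotation phases have unit modulus)

P=0.6123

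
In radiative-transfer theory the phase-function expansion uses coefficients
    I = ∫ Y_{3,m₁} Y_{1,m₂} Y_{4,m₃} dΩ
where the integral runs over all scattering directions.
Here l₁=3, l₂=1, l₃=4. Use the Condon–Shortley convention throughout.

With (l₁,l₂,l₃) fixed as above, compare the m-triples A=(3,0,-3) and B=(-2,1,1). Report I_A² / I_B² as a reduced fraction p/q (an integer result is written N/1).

Same 3,1,4: normalisation and zero-m 3j drop out of the ratio.
A: Δ: 0! 6! 2! / 9! → 1/252; sum: t=0:+1/720 = 1/720; 3j²(3 1 4; 3 0 -3) = Δ·Π!·Σ² = 1/36  (sign -1)
B: Δ: 0! 6! 2! / 9! → 1/252; sum: t=0:+1/240 = 1/240; 3j²(3 1 4; -2 1 1) = Δ·Π!·Σ² = 1/84  (sign -1)
I_A²/I_B² = (1/36)/(1/84) = 7/3

7/3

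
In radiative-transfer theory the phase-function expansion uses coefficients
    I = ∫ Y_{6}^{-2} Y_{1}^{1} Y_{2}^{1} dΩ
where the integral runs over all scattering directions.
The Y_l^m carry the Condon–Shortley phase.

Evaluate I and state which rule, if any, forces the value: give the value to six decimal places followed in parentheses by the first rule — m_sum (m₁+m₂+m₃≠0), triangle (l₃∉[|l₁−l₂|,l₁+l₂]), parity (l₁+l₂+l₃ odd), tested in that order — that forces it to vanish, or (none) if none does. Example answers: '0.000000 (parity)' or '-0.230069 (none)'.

0.000000 (triangle)

|6−1|≤2≤6+1 violated ⇒ I = 0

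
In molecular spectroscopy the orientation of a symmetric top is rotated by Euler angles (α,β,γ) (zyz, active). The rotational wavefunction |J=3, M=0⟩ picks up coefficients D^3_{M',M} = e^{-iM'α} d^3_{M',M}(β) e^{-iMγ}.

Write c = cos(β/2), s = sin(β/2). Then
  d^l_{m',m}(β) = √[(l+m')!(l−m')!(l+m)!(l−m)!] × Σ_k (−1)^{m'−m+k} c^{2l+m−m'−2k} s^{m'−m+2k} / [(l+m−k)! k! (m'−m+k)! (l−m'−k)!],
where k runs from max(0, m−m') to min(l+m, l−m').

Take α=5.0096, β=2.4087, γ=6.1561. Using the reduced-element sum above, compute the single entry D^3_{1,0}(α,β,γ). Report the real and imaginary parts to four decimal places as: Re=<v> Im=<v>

First d^3_{1,0}(β=2.4087), then the phase factors e^{-i(1)α} and e^{-i(0)γ}:
Half-angle: c=0.358300, s=0.933607. N=√(24·2·6·6)=41.569219
k∈{0,1,2} keeps every argument non-negative
  k=0: (−1)^1·41.5692/(12)·0.3583^5·0.9336^1 = -0.019098
  k=1: (−1)^2·41.5692/(4)·0.3583^3·0.9336^3 = +0.388995
  k=2: (−1)^3·41.5692/(12)·0.3583^1·0.9336^5 = -0.880353
d^3_{1,0}(2.4087) = -0.019098 +0.388995 -0.880353 = -0.510456
Phases: e^{-i·(1)·5.0096}=+0.292855+0.956157i, e^{-i·(0)·6.1561}=+1.000000+0.000000i ⇒ D=-0.149489-0.488076i

Re=-0.1495 Im=-0.4881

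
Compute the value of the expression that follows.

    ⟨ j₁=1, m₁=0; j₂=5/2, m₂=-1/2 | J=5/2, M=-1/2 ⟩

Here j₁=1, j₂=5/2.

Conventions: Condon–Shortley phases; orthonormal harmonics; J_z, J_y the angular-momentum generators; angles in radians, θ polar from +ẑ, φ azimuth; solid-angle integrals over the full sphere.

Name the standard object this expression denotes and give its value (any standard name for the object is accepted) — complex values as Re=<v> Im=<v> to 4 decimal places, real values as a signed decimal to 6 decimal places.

Clebsch–Gordan coefficient, +√(1/35) ≈ +0.169031

This is a Clebsch–Gordan (vector-coupling) coefficient.
j₁+j₂−J=1  J+j₁−j₂=1  J−j₁+j₂=4  j₁+j₂+J+1=7
(j₁±m₁, j₂±m₂, J±M) = (1,1,2,3,2,3)
P² = 144/35
sum k=0..1:
  [0] +1/4 = 1/4
  [1] −1/6 = -1/6
S = 1/12
C² = P²·S² = 1/35 ; C = +0.169031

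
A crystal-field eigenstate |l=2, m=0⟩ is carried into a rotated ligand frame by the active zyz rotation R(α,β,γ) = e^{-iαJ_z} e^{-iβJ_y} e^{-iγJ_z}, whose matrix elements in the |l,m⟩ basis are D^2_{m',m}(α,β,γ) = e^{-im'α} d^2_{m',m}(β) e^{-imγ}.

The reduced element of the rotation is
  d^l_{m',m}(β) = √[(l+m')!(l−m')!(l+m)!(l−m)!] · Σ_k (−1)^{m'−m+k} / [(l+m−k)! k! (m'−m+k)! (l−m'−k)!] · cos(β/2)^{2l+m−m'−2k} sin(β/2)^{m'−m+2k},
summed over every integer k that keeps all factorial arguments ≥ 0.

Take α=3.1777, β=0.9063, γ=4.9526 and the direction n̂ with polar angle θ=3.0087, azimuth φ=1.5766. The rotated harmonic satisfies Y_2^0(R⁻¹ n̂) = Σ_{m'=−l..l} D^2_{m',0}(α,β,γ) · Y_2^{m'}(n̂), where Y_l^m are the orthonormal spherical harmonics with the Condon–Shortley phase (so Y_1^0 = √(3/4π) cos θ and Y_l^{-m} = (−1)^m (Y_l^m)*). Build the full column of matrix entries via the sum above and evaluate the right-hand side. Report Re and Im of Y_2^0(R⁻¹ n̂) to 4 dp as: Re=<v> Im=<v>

Need the full column D^2_{m',0} for m'=−2..2 at α=3.1777, β=0.9063, γ=4.9526.
cos(β/2)=0.899072, sin(β/2)=0.437800
d^2_{-2,0}: single k=2 term ⇒ +0.379504;  D = +0.378515+0.027382i
d^2_{-1,0}: k∈[1..2] ⇒ +0.779355 -0.184798 = +0.594557;  D = -0.594170-0.021463i
d^2_{0,0}: k∈[0..2] ⇒ +0.653400 -0.619727 +0.036737 = +0.070409;  D = +0.070409+0.000000i
d^2_{1,0}: k∈[0..1] ⇒ -0.779355 +0.184798 = -0.594557;  D = +0.594170-0.021463i
d^2_{2,0}: single k=0 term ⇒ +0.379504;  D = +0.378515-0.027382i
Y_2^{m'}(θ=3.0087,φ=1.5766) and Σ D·Y over m':
  (+0.3785+0.0274i)·(-0.0068+0.0001i)  (-0.5942-0.0215i)·(+0.0006+0.1015i)  (+0.0704+0.0000i)·(+0.6142+0.0000i)  (+0.5942-0.0215i)·(-0.0006+0.1015i)  (+0.3785-0.0274i)·(-0.0068-0.0001i)
Y_2^0(R⁻¹ n̂) = +0.041761+0.000000i

Re=0.0418 Im=0.0000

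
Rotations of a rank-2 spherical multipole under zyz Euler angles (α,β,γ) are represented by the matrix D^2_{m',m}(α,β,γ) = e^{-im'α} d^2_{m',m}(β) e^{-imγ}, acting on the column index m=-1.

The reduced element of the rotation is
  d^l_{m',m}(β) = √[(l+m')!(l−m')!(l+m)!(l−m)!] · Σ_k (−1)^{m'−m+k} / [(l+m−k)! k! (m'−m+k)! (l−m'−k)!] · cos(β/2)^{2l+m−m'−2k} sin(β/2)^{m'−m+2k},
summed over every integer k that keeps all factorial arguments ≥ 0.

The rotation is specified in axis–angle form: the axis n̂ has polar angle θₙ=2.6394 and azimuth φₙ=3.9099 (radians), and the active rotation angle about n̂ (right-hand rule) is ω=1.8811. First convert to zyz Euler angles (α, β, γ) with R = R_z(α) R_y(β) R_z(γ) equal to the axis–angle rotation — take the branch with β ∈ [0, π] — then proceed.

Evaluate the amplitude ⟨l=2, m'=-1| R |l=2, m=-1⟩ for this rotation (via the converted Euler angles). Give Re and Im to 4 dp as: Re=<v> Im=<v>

Axis–angle → zyz. n̂ = (sinθₙcosφₙ, sinθₙsinφₙ, cosθₙ) = (-0.346132, -0.334498, -0.876529), ω = 1.8811.
R = I cosω + sinω [n̂]ₓ + (1−cosω) n̂n̂ᵀ gives
  R = [-0.148958, +0.985801, +0.077513; -0.683533, -0.159294, +0.712326; +0.714559, +0.053124, +0.697555]
β = atan2(√(R₁₃²+R₂₃²), R₃₃) = 0.798816; α = atan2(R₂₃, R₁₃) mod 2π = 1.462406; γ = atan2(R₃₂, −R₃₁) mod 2π = 3.067384
D^2_{-1,-1}(1.4624,0.7988,3.0674) = e^{-i·-1·1.4624}·d^2_{-1,-1}(0.7988)·e^{-i·-1·3.0674}. Compute d first:
With c≡cos(β/2)=0.921291 and s≡sin(β/2)=0.388873, N=[1·6·1·6]^{1/2}=6.000000
The bounds max(0,m−m')=0 and min(l+m,l−m')=1 give 2 terms
  k=0: (−1)^0·6.0000/(6)·0.9213^4·0.3889^0 = +0.720424
  k=1: (−1)^1·6.0000/(2)·0.9213^2·0.3889^2 = -0.385062
d^2_{-1,-1}(0.7988) = +0.720424 -0.385062 = +0.335361
D = (+0.108178+0.994132i)·(+0.335361)·(-0.997248+0.074140i) = -0.060897-0.329786i

Re=-0.0609 Im=-0.3298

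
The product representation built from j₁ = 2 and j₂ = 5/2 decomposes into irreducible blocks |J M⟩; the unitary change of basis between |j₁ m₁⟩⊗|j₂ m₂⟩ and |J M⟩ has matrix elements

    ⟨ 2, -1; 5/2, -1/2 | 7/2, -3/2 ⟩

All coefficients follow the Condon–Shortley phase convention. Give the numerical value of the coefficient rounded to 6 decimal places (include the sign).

-0.308607  (= −√(2/21))

triangle: 1!×3!×4!/9! = 144/362880
(j±m)!: 1!×3!×2!×3!×2!×5! = 17280
prefactor² = (2J+1)×Δ×N² = 384/7
  k=0: +1/(0!×1!×3!×2!×0!×2!) = 1/24
  k=1: −1/(1!×0!×2!×1!×1!×3!) = -1/12
Σ = -1/24  ⇒  CG² = 384/7×(-1/24)² = 2/21
CG = −√(2/21) = -0.308607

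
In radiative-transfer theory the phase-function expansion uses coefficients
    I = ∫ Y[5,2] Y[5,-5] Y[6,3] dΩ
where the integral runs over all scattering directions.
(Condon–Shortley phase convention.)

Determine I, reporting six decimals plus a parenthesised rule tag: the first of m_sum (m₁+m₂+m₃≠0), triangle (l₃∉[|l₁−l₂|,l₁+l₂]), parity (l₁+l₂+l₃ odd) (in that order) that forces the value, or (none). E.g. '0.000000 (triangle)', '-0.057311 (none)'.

-0.172202 (none)

m-sum 0 ✓  L=16 even ✓  0≤6≤10 ✓
Π(2lᵢ+1) = 11×11×13 = 1573
triangle coeff Δ(5,5,6) = 1/28588560
Σ_t [0,4]: t=0:+1/345600 t=1:−1/13824 t=2:+1/5184 t=3:−1/13824 t=4:+1/345600 = 7/129600
(3j)²=80/7293 [(5 5 6; 0 0 0)], sign=+1
Σ_t [0,0]: t=0:+1/622080 = 1/622080
(3j)²=105/4862 [(5 5 6; 2 -5 3)], sign=-1
⇒ 4πI² = 1400/3757
I = (-1)√(1400/3757/(4π)) = -0.17220212
No selection rule forces the value: the integral is nonzero (none).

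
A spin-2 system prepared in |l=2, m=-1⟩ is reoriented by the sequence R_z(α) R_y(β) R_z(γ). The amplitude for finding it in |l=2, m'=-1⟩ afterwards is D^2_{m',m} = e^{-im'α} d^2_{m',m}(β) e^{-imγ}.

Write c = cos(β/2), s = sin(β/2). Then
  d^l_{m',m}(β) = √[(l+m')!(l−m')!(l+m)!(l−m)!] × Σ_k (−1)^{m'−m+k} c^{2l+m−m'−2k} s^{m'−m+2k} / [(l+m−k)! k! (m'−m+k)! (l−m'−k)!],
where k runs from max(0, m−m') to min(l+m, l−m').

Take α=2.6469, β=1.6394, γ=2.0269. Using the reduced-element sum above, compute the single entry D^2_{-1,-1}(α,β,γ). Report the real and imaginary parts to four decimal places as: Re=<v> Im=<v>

D^2_{-1,-1}(2.6469,1.6394,2.0269) = e^{-i·-1·2.6469}·d^2_{-1,-1}(1.6394)·e^{-i·-1·2.0269}. Compute d first:
Half-angle: c=0.682441, s=0.730941. N=√(1·6·1·6)=6.000000
k∈{0,1} keeps every argument non-negative
  k=0: (−1)^0·6.0000/(6)·0.6824^4·0.7309^0 = +0.216900
  k=1: (−1)^1·6.0000/(2)·0.6824^2·0.7309^2 = -0.746476
d^2_{-1,-1}(1.6394) = +0.216900 -0.746476 = -0.529576
Attach z-rotation phases: D = e^{-i(-1)(2.6469)}·(-0.529576)·e^{-i(-1)(2.0269)} = +0.020431+0.529182i

Re=0.0204 Im=0.5292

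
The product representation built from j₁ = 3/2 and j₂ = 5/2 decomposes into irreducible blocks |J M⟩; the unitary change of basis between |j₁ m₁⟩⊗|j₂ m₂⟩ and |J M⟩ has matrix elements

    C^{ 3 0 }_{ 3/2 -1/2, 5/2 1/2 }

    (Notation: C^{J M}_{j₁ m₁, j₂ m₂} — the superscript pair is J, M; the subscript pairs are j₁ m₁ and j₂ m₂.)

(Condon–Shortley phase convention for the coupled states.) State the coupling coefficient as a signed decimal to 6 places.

-0.447214  (= −√(1/5))

triangle: 1!·2!·4!/8! = 48/40320
(j±m)!: 1!·2!·3!·2!·3!·3! = 864
prefactor² = (2J+1)·Δ·N² = 36/5
  k=0: +1/(0!·1!·2!·3!·0!·1!) = 1/12
  k=1: −1/(1!·0!·1!·2!·1!·2!) = -1/4
Σ = -1/6  ⇒  CG² = 36/5·(-1/6)² = 1/5
CG = −√(1/5) = -0.447214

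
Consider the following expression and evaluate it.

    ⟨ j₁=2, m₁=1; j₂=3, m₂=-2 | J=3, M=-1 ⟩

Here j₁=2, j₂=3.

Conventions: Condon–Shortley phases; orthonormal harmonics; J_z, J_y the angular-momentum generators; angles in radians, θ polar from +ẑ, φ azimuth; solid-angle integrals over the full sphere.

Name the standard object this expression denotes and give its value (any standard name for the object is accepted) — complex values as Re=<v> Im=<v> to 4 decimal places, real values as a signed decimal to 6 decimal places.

This is a Clebsch–Gordan (vector-coupling) coefficient.
j₁+j₂−J=2  J+j₁−j₂=2  J−j₁+j₂=4  j₁+j₂+J+1=9
(j₁±m₁, j₂±m₂, J±M) = (3,1,1,5,2,4)
P² = 64
sum k=0..1:
  [0] +1/12 = 1/12
  [1] −1/48 = -1/48
S = 1/16
C² = P²·S² = 1/4 ; C = +0.500000

Clebsch–Gordan coefficient, +√(1/4) ≈ +0.500000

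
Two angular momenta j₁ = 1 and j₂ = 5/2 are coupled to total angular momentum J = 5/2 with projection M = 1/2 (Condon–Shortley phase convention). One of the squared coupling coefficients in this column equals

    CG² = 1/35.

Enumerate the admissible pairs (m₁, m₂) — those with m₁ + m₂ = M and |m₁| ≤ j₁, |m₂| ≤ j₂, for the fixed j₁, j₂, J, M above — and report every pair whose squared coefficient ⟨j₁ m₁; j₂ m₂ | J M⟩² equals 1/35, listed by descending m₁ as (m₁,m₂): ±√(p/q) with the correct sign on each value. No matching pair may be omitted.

(0,1/2): −√(1/35)

Admissible pairs with m₁+m₂ = M = 1/2: (-1,3/2), (0,1/2), (1,-1/2)
  (m₁,m₂)=(1,-1/2): CG² = 18/35, CG = +√(18/35)
  (m₁,m₂)=(0,1/2): CG² = 1/35, CG = −√(1/35)   ← matches the target
  (m₁,m₂)=(-1,3/2): CG² = 16/35, CG = −√(16/35)
Pairs with CG² = 1/35: (0,1/2): −√(1/35)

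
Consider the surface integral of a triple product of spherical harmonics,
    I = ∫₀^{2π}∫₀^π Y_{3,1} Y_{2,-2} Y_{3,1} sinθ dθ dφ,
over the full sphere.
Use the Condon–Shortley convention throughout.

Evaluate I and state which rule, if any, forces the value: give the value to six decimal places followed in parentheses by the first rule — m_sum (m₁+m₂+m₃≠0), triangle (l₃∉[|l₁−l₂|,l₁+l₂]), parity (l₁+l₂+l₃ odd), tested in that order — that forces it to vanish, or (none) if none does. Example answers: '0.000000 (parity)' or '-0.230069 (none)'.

0.206013 (none)

Rules hold: Σm=0, L=8 even, 1≤3≤5.
N = 7·5·7 = 245
Δ = 2!·4!·2!/9! = 1/3780
Racah Σ t=0..2: t=0:+1/24 t=1:−1/4 t=2:+1/24 = -1/6
⇒ 3j(3 2 3; 0 0 0)² = 4/105, sgn +1
Racah Σ t=0..0: t=0:+1/16 = 1/16
⇒ 3j(3 2 3; 1 -2 1)² = 2/35, sgn +1
4πI² = N·(3j₀)²·(3jₘ)² = 8/15
I = +1·√(0.533333/4π) = 0.20601291
No selection rule forces the value: the integral is nonzero (none).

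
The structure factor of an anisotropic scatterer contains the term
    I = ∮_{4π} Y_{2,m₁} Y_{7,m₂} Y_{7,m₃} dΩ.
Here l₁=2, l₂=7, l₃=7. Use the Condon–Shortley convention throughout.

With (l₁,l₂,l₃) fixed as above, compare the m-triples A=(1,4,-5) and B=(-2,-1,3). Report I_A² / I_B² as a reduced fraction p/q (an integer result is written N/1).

27/25

Shared (l₁,l₂,l₃)=(2,7,7): N and (l;000)² cancel in I_A²/I_B².
A: Δ = 2!·2!·12!/17! = 1/185640; Racah Σ t=0..1: t=0:+1/79833600 t=1:−1/14515200 = -1/17740800; ⇒ 3j(2 7 7; 1 4 -5)² = 729/30940, sgn -1
B: Δ = 2!·2!·12!/17! = 1/185640; Racah Σ t=2..2: t=2:+1/3870720 = 1/3870720; ⇒ 3j(2 7 7; -2 -1 3)² = 135/6188, sgn +1
I_A²/I_B² = (729/30940)/(135/6188) = 27/25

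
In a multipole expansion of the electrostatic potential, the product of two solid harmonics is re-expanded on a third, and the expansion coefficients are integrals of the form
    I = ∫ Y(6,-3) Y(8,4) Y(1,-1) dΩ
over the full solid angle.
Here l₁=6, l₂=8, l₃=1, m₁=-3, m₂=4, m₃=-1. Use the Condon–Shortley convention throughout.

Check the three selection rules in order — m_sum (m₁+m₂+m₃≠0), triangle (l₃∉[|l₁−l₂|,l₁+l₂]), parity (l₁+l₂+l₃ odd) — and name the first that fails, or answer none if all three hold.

m₁+m₂+m₃ = -3 + 4 − 1 = 0  ✓
triangle: need |l₁−l₂| ≤ l₃ ≤ l₁+l₂ = [2,14]; l₃=1 is outside  ✗
parity: l₁+l₂+l₃ = 15 is odd

triangle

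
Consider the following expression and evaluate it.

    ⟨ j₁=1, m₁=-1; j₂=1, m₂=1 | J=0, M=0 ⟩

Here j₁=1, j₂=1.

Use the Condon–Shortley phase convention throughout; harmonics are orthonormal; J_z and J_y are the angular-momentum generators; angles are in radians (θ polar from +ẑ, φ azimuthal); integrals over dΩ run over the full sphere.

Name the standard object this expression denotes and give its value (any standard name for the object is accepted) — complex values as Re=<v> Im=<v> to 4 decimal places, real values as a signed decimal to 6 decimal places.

This is a Clebsch–Gordan (vector-coupling) coefficient.
√[1·2!0!0!/3! · 0!2!2!0!0!0!] = √(4/3)
  +(−1)^2/∏(2,0,0,0,0,0)! = 1/2  (running 1/2)
⟨..|..⟩ = √(4/3)·(1/2) = +0.577350

Clebsch–Gordan coefficient, +√(1/3) ≈ +0.577350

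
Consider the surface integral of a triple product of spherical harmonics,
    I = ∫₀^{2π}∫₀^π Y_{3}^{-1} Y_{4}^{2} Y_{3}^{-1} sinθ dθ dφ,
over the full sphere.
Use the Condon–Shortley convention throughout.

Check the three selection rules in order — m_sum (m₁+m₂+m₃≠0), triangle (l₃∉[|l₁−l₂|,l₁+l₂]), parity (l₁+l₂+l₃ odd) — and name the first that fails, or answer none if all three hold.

none

Σmᵢ = 0  ✓
l₃∈[|l₁−l₂|,l₁+l₂]=[1,7], have l₃=3  ✓
Σlᵢ = 10 ⇒ even  ✓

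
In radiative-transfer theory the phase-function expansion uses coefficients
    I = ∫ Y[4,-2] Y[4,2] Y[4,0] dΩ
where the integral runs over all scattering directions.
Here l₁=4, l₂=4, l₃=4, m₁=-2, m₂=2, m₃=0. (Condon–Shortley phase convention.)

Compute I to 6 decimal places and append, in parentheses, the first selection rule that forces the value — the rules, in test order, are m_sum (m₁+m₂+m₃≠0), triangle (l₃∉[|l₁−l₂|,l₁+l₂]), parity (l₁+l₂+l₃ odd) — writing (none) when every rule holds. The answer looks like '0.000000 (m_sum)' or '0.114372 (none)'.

Checks pass: Σm=0; 12 even; l₃=4∈[0,8].
(2·4+1)(2·4+1)(2·4+1) = 729
Δ: 4! 4! 4! / 13! → 1/450450
sum: t=0:+1/13824 t=1:−1/216 t=2:+1/64 t=3:−1/216 t=4:+1/13824 = 5/768
3j²(4 4 4; 0 0 0) = Δ·Π!·Σ² = 18/1001  (sign +1)
sum: t=2:+1/2304 t=3:−1/216 t=4:+1/384 = -11/6912
3j²(4 4 4; -2 2 0) = Δ·Π!·Σ² = 11/1638  (sign -1)
combine: 4πI² = 729·18/1001·11/1638 = 729/8281
take √, sign -1: I = -0.08369845
No selection rule forces the value: the integral is nonzero (none).

-0.083698 (none)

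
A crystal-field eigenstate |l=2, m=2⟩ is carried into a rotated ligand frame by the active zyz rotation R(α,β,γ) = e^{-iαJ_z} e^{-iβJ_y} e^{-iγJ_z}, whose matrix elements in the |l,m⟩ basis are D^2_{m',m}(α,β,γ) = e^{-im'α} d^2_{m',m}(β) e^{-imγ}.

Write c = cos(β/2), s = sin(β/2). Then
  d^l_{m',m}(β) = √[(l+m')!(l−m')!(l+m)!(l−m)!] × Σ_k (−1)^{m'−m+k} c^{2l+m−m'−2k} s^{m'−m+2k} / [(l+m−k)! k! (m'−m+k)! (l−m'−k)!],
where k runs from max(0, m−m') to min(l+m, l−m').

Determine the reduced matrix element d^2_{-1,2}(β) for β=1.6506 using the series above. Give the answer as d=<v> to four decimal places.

d=0.5381

d^2_{-1,2}(β=1.6506) via the finite sum:
With c≡cos(β/2)=0.678337 and s≡sin(β/2)=0.734751, N=[1·6·24·1]^{1/2}=12.000000
The bounds max(0,m−m')=3 and min(l+m,l−m')=3 give 1 term
  k=3: (−1)^0·12.0000/(6)·0.6783^1·0.7348^3 = +0.538141
d^2_{-1,2}(1.6506) = +0.538141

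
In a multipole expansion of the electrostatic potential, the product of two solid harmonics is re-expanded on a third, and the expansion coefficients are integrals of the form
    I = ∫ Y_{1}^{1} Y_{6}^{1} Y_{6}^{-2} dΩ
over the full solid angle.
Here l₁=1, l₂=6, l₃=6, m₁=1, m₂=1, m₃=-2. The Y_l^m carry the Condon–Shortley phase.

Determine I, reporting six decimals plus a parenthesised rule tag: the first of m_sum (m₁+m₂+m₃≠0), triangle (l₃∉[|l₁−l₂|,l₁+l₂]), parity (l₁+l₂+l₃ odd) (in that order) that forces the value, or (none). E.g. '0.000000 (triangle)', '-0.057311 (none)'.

0.000000 (parity)

Σlᵢ=13 odd — θ-integrand is odd under cosθ→−cosθ; I=0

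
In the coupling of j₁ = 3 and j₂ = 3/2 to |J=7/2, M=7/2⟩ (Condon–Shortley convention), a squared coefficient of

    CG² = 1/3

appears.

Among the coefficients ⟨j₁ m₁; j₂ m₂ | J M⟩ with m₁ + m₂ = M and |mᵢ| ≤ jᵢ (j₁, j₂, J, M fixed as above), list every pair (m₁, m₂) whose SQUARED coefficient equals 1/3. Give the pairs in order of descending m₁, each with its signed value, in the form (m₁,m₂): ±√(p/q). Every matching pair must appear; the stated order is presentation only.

Admissible pairs with m₁+m₂ = M = 7/2: (2,3/2), (3,1/2)
  (m₁,m₂)=(3,1/2): CG² = 2/3, CG = +√(2/3)
  (m₁,m₂)=(2,3/2): CG² = 1/3, CG = −√(1/3)   ← matches the target
Pairs with CG² = 1/3: (2,3/2): −√(1/3)

(2,3/2): −√(1/3)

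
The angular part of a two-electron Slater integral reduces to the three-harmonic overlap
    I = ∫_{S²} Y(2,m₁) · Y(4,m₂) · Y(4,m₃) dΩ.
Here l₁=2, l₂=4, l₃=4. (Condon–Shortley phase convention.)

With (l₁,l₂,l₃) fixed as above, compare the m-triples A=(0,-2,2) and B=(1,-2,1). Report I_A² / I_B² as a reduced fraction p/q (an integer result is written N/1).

Shared (l₁,l₂,l₃)=(2,4,4): N and (l;000)² cancel in I_A²/I_B².
A: Δ = 2!·2!·6!/11! = 1/13860; Racah Σ t=0..2: t=0:+1/192 t=1:−1/120 t=2:+1/2880 = -1/360; ⇒ 3j(2 4 4; 0 -2 2)² = 16/3465, sgn -1
B: Δ = 2!·2!·6!/11! = 1/13860; Racah Σ t=0..1: t=0:+1/96 t=1:−1/240 = 1/160; ⇒ 3j(2 4 4; 1 -2 1)² = 27/1540, sgn -1
I_A²/I_B² = (16/3465)/(27/1540) = 64/243

64/243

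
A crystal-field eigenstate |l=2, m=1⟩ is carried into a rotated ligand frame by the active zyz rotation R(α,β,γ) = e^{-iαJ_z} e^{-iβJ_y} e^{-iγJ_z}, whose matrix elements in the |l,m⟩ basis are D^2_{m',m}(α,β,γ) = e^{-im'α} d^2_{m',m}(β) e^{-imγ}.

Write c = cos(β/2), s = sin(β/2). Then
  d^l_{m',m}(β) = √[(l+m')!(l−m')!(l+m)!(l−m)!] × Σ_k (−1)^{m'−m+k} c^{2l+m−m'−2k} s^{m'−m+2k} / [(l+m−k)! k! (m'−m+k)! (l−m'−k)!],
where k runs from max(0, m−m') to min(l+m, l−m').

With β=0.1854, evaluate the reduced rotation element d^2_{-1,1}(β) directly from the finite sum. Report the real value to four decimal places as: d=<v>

d=0.0254

d^2_{-1,1}(β=0.1854) via the finite sum:
Half-angle: c=0.995706, s=0.092567. N=√(1·6·6·1)=6.000000
k∈{2,3} keeps every argument non-negative
  k=2: (−1)^0·6.0000/(2)·0.9957^2·0.0926^2 = +0.025486
  k=3: (−1)^1·6.0000/(6)·0.9957^0·0.0926^4 = -0.000073
d^2_{-1,1}(0.1854) = +0.025486 -0.000073 = +0.025412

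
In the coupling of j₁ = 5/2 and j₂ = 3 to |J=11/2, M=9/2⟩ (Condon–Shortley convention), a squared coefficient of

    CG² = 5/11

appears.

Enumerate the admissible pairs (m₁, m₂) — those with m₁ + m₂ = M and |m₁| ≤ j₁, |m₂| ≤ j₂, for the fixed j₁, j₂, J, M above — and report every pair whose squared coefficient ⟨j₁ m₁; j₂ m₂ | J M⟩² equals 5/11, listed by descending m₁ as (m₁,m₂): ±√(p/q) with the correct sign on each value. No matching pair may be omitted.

Admissible pairs with m₁+m₂ = M = 9/2: (3/2,3), (5/2,2)
  (m₁,m₂)=(5/2,2): CG² = 6/11, CG = +√(6/11)
  (m₁,m₂)=(3/2,3): CG² = 5/11, CG = +√(5/11)   ← matches the target
Pairs with CG² = 5/11: (3/2,3): +√(5/11)

(3/2,3): +√(5/11)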